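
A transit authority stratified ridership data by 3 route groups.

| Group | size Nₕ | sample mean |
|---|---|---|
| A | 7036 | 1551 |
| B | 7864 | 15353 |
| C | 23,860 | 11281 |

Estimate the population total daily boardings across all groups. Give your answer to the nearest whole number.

A: 7036·1551 = 10912836
B: 7864·15353 = 120735992
C: 23860·11281 = 269164660
τ̂ = Σ Nₕx̄ₕ = 400813488.

400813488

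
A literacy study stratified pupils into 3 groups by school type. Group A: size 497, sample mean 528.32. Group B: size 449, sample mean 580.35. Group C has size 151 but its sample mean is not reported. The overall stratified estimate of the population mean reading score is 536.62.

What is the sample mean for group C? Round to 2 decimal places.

433.91

Σ Nₕx̄ₕ = N·μ, so 151·x̄_C = 1097·536.62 − (497·528.32 + 449·580.35).
= 588672.14 − 523152.19 = 65519.95.
x̄_C = 65519.95 / 151 = 433.9070... → 433.91.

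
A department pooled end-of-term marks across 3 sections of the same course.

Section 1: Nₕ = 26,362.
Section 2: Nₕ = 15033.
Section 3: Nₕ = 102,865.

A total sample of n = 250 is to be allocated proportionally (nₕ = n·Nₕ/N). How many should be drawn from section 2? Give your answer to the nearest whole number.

26

Share of section 2 = 15033/144260 = 0.10421.
Allocate 250 × 0.10421 = 26.052... → 26.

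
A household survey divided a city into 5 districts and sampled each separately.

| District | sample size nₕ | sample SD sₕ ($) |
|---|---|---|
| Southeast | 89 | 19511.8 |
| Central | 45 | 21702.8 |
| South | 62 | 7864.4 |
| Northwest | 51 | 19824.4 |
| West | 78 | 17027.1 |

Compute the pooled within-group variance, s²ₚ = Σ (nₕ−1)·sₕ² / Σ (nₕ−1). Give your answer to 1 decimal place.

312419185.1

Southeast: (89−1)·19511.8² = 88·380710339.24 = 33502509853.12
Central: (45−1)·21702.8² = 44·471011527.84 = 20724507224.96
South: (62−1)·7864.4² = 61·61848787.36 = 3772776028.96
Northwest: (51−1)·19824.4² = 50·393006835.36 = 19650341768
West: (78−1)·17027.1² = 77·289922134.41 = 22324004349.57
Numerator = 99974139224.61; denominator = Σ(nₕ−1) = 320.
s²ₚ = 99974139224.61/320 = 312419185.077... → 312419185.1.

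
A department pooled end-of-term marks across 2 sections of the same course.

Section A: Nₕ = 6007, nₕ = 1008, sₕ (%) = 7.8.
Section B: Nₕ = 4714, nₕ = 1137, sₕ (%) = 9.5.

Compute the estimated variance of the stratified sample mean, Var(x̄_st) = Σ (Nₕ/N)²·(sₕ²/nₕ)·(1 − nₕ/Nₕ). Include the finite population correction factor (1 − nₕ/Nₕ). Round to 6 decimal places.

0.027413

N = 10721; Wₕ = Nₕ/N.
section A: (6007/10721)²·7.8²/1008·(1 − 1008/6007) = 0.015768807
section B: (4714/10721)²·9.5²/1137·(1 − 1137/4714) = 0.011644603
Sum = 0.027413410 → 0.027413.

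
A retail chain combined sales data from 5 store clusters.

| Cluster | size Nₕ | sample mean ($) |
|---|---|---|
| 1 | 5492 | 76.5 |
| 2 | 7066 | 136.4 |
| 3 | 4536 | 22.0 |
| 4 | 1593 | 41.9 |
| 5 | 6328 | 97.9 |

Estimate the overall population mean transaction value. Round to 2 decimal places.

86.75

x̄_st = (Σ Nₕx̄ₕ) / (Σ Nₕ) = (5492·76.5 + 7066·136.4 + 4536·22.0 + 1593·41.9 + 6328·97.9) / 25015
= 2169990.3 / 25015 = 86.7476... → 86.75.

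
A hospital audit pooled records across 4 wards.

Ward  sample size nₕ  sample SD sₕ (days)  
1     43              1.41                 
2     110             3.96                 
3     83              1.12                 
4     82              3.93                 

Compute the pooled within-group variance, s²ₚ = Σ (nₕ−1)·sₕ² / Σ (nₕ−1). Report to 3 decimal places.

Degrees of freedom: 42 + 109 + 82 + 81 = 314.
Σ(nₕ−1)sₕ² = 42·1.9881 + 109·15.6816 + 82·1.2544 + 81·15.4449 = 3146.6923.
s²ₚ = 3146.6923 / 314 = 10.02131... → 10.021.

10.021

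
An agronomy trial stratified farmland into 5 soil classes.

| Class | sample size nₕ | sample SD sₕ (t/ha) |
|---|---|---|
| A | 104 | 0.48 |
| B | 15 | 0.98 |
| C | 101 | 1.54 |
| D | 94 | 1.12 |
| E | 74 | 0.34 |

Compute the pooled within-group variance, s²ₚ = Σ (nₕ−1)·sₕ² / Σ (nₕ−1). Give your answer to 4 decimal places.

1.0429

Degrees of freedom: 103 + 14 + 100 + 93 + 73 = 383.
Σ(nₕ−1)sₕ² = 103·0.2304 + 14·0.9604 + 100·2.3716 + 93·1.2544 + 73·0.1156 = 399.4348.
s²ₚ = 399.4348 / 383 = 1.042911... → 1.0429.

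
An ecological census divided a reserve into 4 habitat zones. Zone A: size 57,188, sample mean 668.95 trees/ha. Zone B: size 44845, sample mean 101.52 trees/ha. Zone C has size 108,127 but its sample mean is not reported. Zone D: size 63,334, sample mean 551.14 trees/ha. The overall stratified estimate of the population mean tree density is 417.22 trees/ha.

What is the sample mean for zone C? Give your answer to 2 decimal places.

336.57

N = 57188 + 44845 + 108127 + 63334 = 273494.
Overall total = μ·N = 417.22·273494 = 114107166.68.
Subtract the known strata: 57188·668.95 + 44845·101.52 + 63334·551.14 = 77714477.76.
Remaining total for zone C: 114107166.68 − 77714477.76 = 36392688.92.
Divide by its size: 36392688.92 / 108127 = 336.5736... → 336.57.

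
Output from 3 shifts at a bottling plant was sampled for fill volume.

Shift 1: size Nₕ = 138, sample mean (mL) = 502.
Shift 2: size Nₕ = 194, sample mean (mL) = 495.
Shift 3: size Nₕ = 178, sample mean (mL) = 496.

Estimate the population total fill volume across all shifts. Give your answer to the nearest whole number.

Estimate total by summing Nₕ·x̄ₕ over strata.
138·502 + 194·495 + 178·496 = 69276 + 96030 + 88288 = 253594.

253594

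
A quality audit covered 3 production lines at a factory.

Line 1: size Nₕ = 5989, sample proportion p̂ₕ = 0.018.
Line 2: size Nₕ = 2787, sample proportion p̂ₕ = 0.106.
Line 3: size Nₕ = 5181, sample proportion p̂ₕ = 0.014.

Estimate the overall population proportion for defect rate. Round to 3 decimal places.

N = 5989 + 2787 + 5181 = 13957.
Overall proportion = Σ (Nₕ/N)·p̂ₕ.
Σ Nₕp̂ₕ = 107.802 + 295.422 + 72.534 = 475.758.
475.758 / 13957 = 0.03409... → 0.034.

0.034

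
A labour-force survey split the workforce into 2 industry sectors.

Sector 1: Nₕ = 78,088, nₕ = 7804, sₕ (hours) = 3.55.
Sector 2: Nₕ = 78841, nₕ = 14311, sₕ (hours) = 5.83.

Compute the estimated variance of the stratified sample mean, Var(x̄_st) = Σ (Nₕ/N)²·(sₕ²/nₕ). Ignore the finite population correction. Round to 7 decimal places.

N = 156929. Term for each stratum: Wₕ²sₕ²/nₕ.
Var(x̄_st) = 0.0003998542 + 0.0005994666 = 0.0009993207 → 0.0009993.

0.0009993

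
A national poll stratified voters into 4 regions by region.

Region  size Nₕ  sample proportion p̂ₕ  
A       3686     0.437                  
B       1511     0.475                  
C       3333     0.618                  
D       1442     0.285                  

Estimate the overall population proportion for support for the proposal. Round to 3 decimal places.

N = 3686 + 1511 + 3333 + 1442 = 9972.
Overall proportion = Σ (Nₕ/N)·p̂ₕ.
Σ Nₕp̂ₕ = 1610.782 + 717.725 + 2059.794 + 410.97 = 4799.271.
4799.271 / 9972 = 0.48127... → 0.481.

0.481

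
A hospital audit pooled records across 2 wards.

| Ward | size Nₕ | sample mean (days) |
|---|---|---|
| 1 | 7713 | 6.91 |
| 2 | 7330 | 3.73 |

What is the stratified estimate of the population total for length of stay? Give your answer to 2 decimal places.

80637.73

1: 7713·6.91 = 53296.83
2: 7330·3.73 = 27340.9
τ̂ = Σ Nₕx̄ₕ = 80637.73.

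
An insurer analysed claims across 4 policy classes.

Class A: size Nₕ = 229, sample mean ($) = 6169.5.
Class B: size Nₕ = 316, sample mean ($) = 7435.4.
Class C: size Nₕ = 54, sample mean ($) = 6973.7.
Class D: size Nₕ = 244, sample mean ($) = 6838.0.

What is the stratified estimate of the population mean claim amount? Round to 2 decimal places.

6889.03

x̄_st = (Σ Nₕx̄ₕ) / (Σ Nₕ) = (229·6169.5 + 316·7435.4 + 54·6973.7 + 244·6838.0) / 843
= 5807453.7 / 843 = 6889.0317... → 6889.03.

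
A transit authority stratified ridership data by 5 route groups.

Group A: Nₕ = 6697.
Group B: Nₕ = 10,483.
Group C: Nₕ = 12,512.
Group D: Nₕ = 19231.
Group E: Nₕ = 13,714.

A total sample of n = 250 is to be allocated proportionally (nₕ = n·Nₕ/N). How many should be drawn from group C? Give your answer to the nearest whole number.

Share of group C = 12512/62637 = 0.19975.
Allocate 250 × 0.19975 = 49.939... → 50.

50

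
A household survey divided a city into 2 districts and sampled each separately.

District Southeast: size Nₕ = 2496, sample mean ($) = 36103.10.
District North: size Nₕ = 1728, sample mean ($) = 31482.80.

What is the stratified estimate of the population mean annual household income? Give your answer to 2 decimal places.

x̄_st = (Σ Nₕx̄ₕ) / (Σ Nₕ) = (2496·36103.10 + 1728·31482.80) / 4224
= 144515616 / 4224 = 34212.9773... → 34212.98.

34212.98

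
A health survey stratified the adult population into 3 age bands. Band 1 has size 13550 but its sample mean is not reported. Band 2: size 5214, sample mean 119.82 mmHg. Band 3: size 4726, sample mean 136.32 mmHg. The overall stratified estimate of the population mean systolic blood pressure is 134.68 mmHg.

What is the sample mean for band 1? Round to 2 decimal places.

Σ Nₕx̄ₕ = N·μ, so 13550·x̄_1 = 23490·134.68 − (5214·119.82 + 4726·136.32).
= 3163633.2 − 1268989.8 = 1894643.4.
x̄_1 = 1894643.4 / 13550 = 139.8261... → 139.83.

139.83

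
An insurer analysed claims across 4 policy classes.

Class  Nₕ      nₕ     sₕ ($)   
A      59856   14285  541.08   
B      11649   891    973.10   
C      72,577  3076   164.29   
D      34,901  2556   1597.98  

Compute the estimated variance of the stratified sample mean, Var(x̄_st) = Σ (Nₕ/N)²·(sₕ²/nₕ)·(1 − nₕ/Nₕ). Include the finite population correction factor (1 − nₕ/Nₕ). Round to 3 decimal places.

42.489

N = 178983; Wₕ = Nₕ/N.
class A: (59856/178983)²·541.08²/14285·(1 − 14285/59856) = 1.745080
class B: (11649/178983)²·973.10²/891·(1 − 891/11649) = 4.157515
class C: (72577/178983)²·164.29²/3076·(1 − 3076/72577) = 1.381664
class D: (34901/178983)²·1597.98²/2556·(1 − 2556/34901) = 35.204914
Sum = 42.489174 → 42.489.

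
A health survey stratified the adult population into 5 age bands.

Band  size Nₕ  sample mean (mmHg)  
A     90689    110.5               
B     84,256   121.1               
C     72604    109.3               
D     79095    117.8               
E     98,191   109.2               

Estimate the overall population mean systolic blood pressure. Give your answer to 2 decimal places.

113.46

N = 90689 + 84256 + 72604 + 79095 + 98191 = 424835.
The stratified mean weights each stratum mean by its population share Nₕ/N.
Σ Nₕx̄ₕ = 90689·110.5 + 84256·121.1 + 72604·109.3 + 79095·117.8 + 98191·109.2 = 10021134.5 + 10203401.6 + 7935617.2 + 9317391 + 10722457.2 = 48200001.5.
Divide by N: 48200001.5 / 424835 = 113.4558... → 113.46.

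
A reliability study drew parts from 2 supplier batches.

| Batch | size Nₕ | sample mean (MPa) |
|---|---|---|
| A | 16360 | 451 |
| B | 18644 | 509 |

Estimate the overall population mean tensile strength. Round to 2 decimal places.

481.89

N = 16360 + 18644 = 35004.
Overall mean = Σ (Nₕ/N)·x̄ₕ — weight by population share, not a simple average.
Σ Nₕx̄ₕ = 16360·451 + 18644·509 = 7378360 + 9489796 = 16868156.
Divide by N: 16868156 / 35004 = 481.8922... → 481.89.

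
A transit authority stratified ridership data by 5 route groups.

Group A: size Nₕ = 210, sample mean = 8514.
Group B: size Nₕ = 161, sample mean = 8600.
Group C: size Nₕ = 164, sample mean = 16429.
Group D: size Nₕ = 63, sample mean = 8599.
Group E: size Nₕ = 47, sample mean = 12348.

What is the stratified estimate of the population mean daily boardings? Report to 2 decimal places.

N = 645; weights Wₕ = Nₕ/N = (0.3256, 0.2496, 0.2543, 0.0977, 0.0729).
x̄_st = Σ Wₕ·x̄ₕ = 0.3256·8514 + 0.2496·8600 + 0.2543·16429 + 0.0977·8599 + 0.0729·12348 ≈ 10835.6419...
→ 10835.64.

10835.64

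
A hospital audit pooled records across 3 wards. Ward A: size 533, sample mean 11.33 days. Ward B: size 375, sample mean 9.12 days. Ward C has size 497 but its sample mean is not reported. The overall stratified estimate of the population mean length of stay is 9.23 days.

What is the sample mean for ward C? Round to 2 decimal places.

7.06

N = 533 + 375 + 497 = 1405.
Overall total = μ·N = 9.23·1405 = 12968.15.
Subtract the known strata: 533·11.33 + 375·9.12 = 9458.89.
Remaining total for ward C: 12968.15 − 9458.89 = 3509.26.
Divide by its size: 3509.26 / 497 = 7.0609... → 7.06.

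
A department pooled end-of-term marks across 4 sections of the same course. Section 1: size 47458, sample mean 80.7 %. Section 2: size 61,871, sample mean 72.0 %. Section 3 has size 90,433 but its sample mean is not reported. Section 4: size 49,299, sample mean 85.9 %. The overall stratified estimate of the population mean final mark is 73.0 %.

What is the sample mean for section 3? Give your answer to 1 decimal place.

N = 47458 + 61871 + 90433 + 49299 = 249061.
Overall total = μ·N = 73.0·249061 = 18181453.
Subtract the known strata: 47458·80.7 + 61871·72.0 + 49299·85.9 = 12519356.7.
Remaining total for section 3: 18181453 − 12519356.7 = 5662096.3.
Divide by its size: 5662096.3 / 90433 = 62.611... → 62.6.

62.6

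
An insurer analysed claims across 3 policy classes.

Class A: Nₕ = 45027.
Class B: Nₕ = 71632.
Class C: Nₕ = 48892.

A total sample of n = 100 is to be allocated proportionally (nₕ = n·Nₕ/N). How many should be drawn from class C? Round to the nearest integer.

30

Share of class C = 48892/165551 = 0.29533.
Allocate 100 × 0.29533 = 29.533... → 30.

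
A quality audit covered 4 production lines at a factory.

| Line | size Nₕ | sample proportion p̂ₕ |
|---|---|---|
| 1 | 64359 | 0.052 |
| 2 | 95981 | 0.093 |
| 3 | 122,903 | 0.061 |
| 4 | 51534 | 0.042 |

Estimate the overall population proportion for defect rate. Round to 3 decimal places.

Wₕ = Nₕ/N with N = 334777: 0.1922, 0.2867, 0.3671, 0.1539.
p̂_st = 0.1922·0.052 + 0.2867·0.093 + 0.3671·0.061 + 0.1539·0.042 ≈ 0.06552... → 0.066.

0.066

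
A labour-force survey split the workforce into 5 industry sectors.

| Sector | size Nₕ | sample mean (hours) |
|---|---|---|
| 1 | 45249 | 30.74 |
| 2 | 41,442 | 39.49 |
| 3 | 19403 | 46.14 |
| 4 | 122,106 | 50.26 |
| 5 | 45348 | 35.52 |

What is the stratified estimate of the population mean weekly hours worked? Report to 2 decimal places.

N = 45249 + 41442 + 19403 + 122106 + 45348 = 273548.
The stratified mean weights each stratum mean by its population share Nₕ/N.
Σ Nₕx̄ₕ = 45249·30.74 + 41442·39.49 + 19403·46.14 + 122106·50.26 + 45348·35.52 = 1390954.26 + 1636544.58 + 895254.42 + 6137047.56 + 1610760.96 = 11670561.78.
Divide by N: 11670561.78 / 273548 = 42.6637... → 42.66.

42.66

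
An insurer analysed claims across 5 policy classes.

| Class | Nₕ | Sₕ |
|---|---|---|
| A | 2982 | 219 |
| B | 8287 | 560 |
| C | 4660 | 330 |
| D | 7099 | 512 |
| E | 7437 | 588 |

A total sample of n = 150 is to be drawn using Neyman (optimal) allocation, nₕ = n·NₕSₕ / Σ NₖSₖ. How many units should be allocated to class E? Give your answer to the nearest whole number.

Σ NₕSₕ = 2982·219 + 8287·560 + 4660·330 + 7099·512 + 7437·588 = 14839222.
Share for E: 4372956/14839222 = 0.29469.
n_E = 150 × 0.29469 = 44.203... → 44.

44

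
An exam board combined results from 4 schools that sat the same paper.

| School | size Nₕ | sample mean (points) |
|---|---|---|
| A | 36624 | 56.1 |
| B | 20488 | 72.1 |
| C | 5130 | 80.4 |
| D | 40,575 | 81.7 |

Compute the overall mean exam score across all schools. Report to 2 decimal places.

N = 36624 + 20488 + 5130 + 40575 = 102817.
The stratified mean weights each stratum mean by its population share Nₕ/N.
Σ Nₕx̄ₕ = 36624·56.1 + 20488·72.1 + 5130·80.4 + 40575·81.7 = 2054606.4 + 1477184.8 + 412452 + 3314977.5 = 7259220.7.
Divide by N: 7259220.7 / 102817 = 70.6033... → 70.60.

70.60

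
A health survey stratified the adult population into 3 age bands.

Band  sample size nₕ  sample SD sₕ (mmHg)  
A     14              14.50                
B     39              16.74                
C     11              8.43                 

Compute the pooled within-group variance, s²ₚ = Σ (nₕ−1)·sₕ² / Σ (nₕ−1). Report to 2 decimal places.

231.03

A: (14−1)·14.50² = 13·210.25 = 2733.25
B: (39−1)·16.74² = 38·280.2276 = 10648.6488
C: (11−1)·8.43² = 10·71.0649 = 710.649
Numerator = 14092.5478; denominator = Σ(nₕ−1) = 61.
s²ₚ = 14092.5478/61 = 231.0254... → 231.03.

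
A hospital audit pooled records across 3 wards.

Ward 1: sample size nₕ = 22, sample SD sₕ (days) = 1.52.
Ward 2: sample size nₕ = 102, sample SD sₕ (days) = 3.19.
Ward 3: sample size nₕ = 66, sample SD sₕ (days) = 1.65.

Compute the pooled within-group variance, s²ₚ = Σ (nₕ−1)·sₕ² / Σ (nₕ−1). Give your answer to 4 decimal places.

Degrees of freedom: 21 + 101 + 65 = 187.
Σ(nₕ−1)sₕ² = 21·2.3104 + 101·10.1761 + 65·2.7225 = 1253.267.
s²ₚ = 1253.267 / 187 = 6.701963... → 6.7020.

6.7020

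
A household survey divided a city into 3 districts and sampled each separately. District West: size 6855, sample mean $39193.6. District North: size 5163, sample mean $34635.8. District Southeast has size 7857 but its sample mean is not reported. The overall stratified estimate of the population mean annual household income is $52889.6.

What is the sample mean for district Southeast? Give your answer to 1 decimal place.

76833.9

N = 6855 + 5163 + 7857 = 19875.
Overall total = μ·N = 52889.6·19875 = 1051180800.
Subtract the known strata: 6855·39193.6 + 5163·34635.8 = 447496763.4.
Remaining total for district Southeast: 1051180800 − 447496763.4 = 603684036.6.
Divide by its size: 603684036.6 / 7857 = 76833.911... → 76833.9.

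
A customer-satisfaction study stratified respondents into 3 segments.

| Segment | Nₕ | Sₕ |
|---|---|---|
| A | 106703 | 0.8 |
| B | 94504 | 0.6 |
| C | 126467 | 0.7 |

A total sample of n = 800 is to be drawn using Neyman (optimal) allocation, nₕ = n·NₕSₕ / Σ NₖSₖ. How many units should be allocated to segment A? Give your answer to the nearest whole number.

296

A: NₕSₕ = 106703·0.8 = 85362.4
B: NₕSₕ = 94504·0.6 = 56702.4
C: NₕSₕ = 126467·0.7 = 88526.9
Σ NₕSₕ = 230591.7.
n_A = 800·85362.4/230591.7 = 296.151... → 296.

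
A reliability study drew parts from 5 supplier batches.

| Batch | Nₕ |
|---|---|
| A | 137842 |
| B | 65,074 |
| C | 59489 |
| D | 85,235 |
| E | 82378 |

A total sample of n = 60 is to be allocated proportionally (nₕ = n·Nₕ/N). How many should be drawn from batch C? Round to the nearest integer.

8

N = 137842 + 65074 + 59489 + 85235 + 82378 = 430018.
n_C = 60·59489/430018 = 8.300... → 8.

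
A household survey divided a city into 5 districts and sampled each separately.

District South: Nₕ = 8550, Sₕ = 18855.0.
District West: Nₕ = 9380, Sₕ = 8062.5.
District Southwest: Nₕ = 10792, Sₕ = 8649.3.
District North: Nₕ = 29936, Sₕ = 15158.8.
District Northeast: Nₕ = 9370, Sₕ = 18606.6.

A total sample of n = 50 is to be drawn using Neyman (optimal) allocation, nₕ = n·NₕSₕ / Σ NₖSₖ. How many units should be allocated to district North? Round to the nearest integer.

Σ NₕSₕ = 8550·18855.0 + 9380·8062.5 + 10792·8649.3 + 29936·15158.8 + 9370·18606.6 = 958317424.4.
Share for North: 453793836.8/958317424.4 = 0.47353.
n_North = 50 × 0.47353 = 23.677... → 24.

24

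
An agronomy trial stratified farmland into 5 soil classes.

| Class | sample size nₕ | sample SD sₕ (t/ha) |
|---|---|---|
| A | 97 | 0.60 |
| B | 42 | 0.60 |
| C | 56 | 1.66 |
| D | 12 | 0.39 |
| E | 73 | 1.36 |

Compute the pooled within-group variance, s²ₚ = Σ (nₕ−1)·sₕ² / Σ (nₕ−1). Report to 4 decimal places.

A: (97−1)·0.60² = 96·0.36 = 34.56
B: (42−1)·0.60² = 41·0.36 = 14.76
C: (56−1)·1.66² = 55·2.7556 = 151.558
D: (12−1)·0.39² = 11·0.1521 = 1.6731
E: (73−1)·1.36² = 72·1.8496 = 133.1712
Numerator = 335.7223; denominator = Σ(nₕ−1) = 275.
s²ₚ = 335.7223/275 = 1.220808... → 1.2208.

1.2208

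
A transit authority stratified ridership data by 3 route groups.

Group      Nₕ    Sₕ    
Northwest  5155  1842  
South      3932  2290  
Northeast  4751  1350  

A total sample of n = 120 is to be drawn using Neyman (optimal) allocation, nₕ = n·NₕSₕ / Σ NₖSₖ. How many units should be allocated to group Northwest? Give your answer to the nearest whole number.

Northwest: NₕSₕ = 5155·1842 = 9495510
South: NₕSₕ = 3932·2290 = 9004280
Northeast: NₕSₕ = 4751·1350 = 6413850
Σ NₕSₕ = 24913640.
n_Northwest = 120·9495510/24913640 = 45.736... → 46.

46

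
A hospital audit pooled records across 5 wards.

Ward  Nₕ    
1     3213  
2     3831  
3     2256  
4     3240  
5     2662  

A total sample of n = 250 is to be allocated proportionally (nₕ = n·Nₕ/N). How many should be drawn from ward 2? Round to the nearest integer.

63

Share of ward 2 = 3831/15202 = 0.25201.
Allocate 250 × 0.25201 = 63.002... → 63.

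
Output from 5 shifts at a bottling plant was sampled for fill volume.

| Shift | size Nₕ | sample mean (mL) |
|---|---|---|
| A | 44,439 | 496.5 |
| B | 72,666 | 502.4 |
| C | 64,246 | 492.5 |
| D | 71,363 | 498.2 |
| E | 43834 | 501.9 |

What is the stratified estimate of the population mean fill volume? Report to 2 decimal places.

498.29

N = 44439 + 72666 + 64246 + 71363 + 43834 = 296548.
The stratified mean weights each stratum mean by its population share Nₕ/N.
Σ Nₕx̄ₕ = 44439·496.5 + 72666·502.4 + 64246·492.5 + 71363·498.2 + 43834·501.9 = 22063963.5 + 36507398.4 + 31641155 + 35553046.6 + 22000284.6 = 147765848.1.
Divide by N: 147765848.1 / 296548 = 498.2864... → 498.29.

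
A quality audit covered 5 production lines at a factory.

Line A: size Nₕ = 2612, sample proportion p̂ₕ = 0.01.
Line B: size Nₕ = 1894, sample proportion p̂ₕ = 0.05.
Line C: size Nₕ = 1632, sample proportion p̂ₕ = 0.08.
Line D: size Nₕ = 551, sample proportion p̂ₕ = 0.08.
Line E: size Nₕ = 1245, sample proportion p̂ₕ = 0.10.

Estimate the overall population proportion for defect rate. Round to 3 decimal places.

N = 2612 + 1894 + 1632 + 551 + 1245 = 7934.
Overall proportion = Σ (Nₕ/N)·p̂ₕ.
Σ Nₕp̂ₕ = 26.12 + 94.7 + 130.56 + 44.08 + 124.5 = 419.96.
419.96 / 7934 = 0.05293... → 0.053.

0.053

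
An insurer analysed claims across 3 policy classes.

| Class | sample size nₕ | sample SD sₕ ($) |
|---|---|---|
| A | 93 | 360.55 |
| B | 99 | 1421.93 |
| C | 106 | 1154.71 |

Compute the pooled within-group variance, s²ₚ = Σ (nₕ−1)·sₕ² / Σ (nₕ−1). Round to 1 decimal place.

A: (93−1)·360.55² = 92·129996.3025 = 11959659.83
B: (99−1)·1421.93² = 98·2021884.9249 = 198144722.6402
C: (106−1)·1154.71² = 105·1333355.1841 = 140002294.3305
Numerator = 350106676.8007; denominator = Σ(nₕ−1) = 295.
s²ₚ = 350106676.8007/295 = 1186802.294... → 1186802.3.

1186802.3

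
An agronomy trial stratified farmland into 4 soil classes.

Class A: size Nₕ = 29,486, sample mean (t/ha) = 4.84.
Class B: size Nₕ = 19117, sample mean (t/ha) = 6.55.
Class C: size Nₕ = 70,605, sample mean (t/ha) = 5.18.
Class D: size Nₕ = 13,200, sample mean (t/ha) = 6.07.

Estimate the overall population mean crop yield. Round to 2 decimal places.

5.39

x̄_st = (Σ Nₕx̄ₕ) / (Σ Nₕ) = (29486·4.84 + 19117·6.55 + 70605·5.18 + 13200·6.07) / 132408
= 713786.49 / 132408 = 5.3908... → 5.39.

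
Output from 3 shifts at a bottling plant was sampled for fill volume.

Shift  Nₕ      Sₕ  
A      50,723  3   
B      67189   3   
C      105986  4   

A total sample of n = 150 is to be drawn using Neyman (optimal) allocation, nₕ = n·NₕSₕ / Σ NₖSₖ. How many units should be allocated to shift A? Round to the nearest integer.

29

A: NₕSₕ = 50723·3 = 152169
B: NₕSₕ = 67189·3 = 201567
C: NₕSₕ = 105986·4 = 423944
Σ NₕSₕ = 777680.
n_A = 150·152169/777680 = 29.351... → 29.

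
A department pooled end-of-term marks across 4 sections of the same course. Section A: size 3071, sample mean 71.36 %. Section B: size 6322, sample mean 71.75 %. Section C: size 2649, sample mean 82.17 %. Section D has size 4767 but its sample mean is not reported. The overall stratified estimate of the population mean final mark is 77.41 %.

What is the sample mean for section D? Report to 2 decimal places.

N = 3071 + 6322 + 2649 + 4767 = 16809.
Overall total = μ·N = 77.41·16809 = 1301184.69.
Subtract the known strata: 3071·71.36 + 6322·71.75 + 2649·82.17 = 890418.39.
Remaining total for section D: 1301184.69 − 890418.39 = 410766.3.
Divide by its size: 410766.3 / 4767 = 86.1687... → 86.17.

86.17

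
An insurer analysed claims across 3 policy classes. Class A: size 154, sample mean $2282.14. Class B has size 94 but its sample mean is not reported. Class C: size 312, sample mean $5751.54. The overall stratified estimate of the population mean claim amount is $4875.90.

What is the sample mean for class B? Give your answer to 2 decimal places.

Σ Nₕx̄ₕ = N·μ, so 94·x̄_B = 560·4875.90 − (154·2282.14 + 312·5751.54).
= 2730504 − 2145930.04 = 584573.96.
x̄_B = 584573.96 / 94 = 6218.8719... → 6218.87.

6218.87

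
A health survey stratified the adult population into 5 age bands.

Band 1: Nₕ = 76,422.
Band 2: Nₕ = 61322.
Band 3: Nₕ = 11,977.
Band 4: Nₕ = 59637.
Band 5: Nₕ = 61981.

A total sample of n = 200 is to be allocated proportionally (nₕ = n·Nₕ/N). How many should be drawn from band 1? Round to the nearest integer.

N = 76422 + 61322 + 11977 + 59637 + 61981 = 271339.
n_1 = 200·76422/271339 = 56.330... → 56.

56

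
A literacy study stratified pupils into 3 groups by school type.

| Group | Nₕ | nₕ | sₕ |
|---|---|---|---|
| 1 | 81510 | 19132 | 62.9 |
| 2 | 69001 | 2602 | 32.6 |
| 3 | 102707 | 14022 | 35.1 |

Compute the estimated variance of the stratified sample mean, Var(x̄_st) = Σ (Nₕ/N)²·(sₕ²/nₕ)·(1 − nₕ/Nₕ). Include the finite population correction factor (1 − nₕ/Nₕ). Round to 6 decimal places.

N = 253218; Wₕ = Nₕ/N.
group 1: (81510/253218)²·62.9²/19132·(1 − 19132/81510) = 0.016398122
group 2: (69001/253218)²·32.6²/2602·(1 − 2602/69001) = 0.029184730
group 3: (102707/253218)²·35.1²/14022·(1 − 14022/102707) = 0.012481458
Sum = 0.058064311 → 0.058064.

0.058064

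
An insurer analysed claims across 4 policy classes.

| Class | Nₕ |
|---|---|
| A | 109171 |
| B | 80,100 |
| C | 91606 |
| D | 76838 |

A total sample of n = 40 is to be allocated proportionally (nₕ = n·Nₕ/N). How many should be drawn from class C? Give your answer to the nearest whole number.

Share of class C = 91606/357715 = 0.25609.
Allocate 40 × 0.25609 = 10.243... → 10.

10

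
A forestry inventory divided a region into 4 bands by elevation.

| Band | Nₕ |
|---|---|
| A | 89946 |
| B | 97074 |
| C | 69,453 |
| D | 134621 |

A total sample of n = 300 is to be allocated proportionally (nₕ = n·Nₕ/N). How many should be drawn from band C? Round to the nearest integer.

N = 89946 + 97074 + 69453 + 134621 = 391094.
n_C = 300·69453/391094 = 53.276... → 53.

53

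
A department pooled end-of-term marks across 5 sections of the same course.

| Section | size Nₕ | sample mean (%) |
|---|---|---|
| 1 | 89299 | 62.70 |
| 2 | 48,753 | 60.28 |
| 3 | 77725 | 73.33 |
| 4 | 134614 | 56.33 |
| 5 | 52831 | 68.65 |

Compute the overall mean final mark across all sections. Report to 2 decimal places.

63.11

x̄_st = (Σ Nₕx̄ₕ) / (Σ Nₕ) = (89299·62.70 + 48753·60.28 + 77725·73.33 + 134614·56.33 + 52831·68.65) / 403222
= 25447107.16 / 403222 = 63.1094... → 63.11.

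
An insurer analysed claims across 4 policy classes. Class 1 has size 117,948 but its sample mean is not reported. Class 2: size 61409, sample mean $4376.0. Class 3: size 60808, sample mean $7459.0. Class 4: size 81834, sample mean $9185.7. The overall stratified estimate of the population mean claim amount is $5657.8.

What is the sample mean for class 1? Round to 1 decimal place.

N = 117948 + 61409 + 60808 + 81834 = 321999.
Overall total = μ·N = 5657.8·321999 = 1821805942.2.
Subtract the known strata: 61409·4376.0 + 60808·7459.0 + 81834·9185.7 = 1473995229.8.
Remaining total for class 1: 1821805942.2 − 1473995229.8 = 347810712.4.
Divide by its size: 347810712.4 / 117948 = 2948.848... → 2948.8.

2948.8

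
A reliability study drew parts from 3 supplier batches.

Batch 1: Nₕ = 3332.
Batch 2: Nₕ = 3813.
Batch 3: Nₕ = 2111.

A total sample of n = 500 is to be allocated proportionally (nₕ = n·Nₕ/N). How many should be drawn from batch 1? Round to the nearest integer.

180

N = 3332 + 3813 + 2111 = 9256.
n_1 = 500·3332/9256 = 179.991... → 180.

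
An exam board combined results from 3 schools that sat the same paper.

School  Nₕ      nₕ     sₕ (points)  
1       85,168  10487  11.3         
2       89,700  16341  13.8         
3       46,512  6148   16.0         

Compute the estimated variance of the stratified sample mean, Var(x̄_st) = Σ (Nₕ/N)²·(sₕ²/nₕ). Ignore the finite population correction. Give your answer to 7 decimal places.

0.0055535

N = 221380. Term for each stratum: Wₕ²sₕ²/nₕ.
Var(x̄_st) = 0.0018021119 + 0.0019133202 + 0.0018380587 = 0.0055534908 → 0.0055535.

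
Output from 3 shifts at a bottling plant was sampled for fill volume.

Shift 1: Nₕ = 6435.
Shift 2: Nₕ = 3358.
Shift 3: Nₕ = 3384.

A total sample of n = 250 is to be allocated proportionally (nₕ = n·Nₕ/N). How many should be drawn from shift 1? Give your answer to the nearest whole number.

122

Share of shift 1 = 6435/13177 = 0.48835.
Allocate 250 × 0.48835 = 122.088... → 122.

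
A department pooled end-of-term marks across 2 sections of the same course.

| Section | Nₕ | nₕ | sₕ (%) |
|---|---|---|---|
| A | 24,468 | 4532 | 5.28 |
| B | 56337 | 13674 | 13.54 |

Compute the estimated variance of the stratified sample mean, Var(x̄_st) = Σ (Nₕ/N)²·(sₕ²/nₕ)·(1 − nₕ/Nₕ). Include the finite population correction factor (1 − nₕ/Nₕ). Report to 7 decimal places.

0.0053948

N = 80805; Wₕ = Nₕ/N.
section A: (24468/80805)²·5.28²/4532·(1 − 4532/24468) = 0.0004595555
section B: (56337/80805)²·13.54²/13674·(1 − 13674/56337) = 0.0049352640
Sum = 0.0053948195 → 0.0053948.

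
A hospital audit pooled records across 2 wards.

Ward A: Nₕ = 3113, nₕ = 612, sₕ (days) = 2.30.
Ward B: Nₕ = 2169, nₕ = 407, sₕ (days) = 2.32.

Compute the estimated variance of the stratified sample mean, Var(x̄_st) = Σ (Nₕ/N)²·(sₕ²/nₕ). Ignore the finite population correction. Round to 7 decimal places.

N = 5282. Term for each stratum: Wₕ²sₕ²/nₕ.
Var(x̄_st) = 0.0030023803 + 0.0022299949 = 0.0052323752 → 0.0052324.

0.0052324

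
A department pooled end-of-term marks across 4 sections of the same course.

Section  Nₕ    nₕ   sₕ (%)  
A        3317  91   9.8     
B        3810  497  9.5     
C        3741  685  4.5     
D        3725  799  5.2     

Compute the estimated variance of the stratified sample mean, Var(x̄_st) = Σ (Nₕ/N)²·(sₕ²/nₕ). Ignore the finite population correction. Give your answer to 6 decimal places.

0.071053

N = 14593; Wₕ = Nₕ/N.
section A: (3317/14593)²·9.8²/91 = 0.054527117
section B: (3810/14593)²·9.5²/497 = 0.012378032
section C: (3741/14593)²·4.5²/685 = 0.001942767
section D: (3725/14593)²·5.2²/799 = 0.002205075
Sum = 0.071052991 → 0.071053.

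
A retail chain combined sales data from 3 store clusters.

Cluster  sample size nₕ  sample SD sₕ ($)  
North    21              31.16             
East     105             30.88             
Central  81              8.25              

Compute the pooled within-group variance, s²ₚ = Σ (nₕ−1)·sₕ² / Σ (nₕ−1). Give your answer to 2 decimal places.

North: (21−1)·31.16² = 20·970.9456 = 19418.912
East: (105−1)·30.88² = 104·953.5744 = 99171.7376
Central: (81−1)·8.25² = 80·68.0625 = 5445
Numerator = 124035.6496; denominator = Σ(nₕ−1) = 204.
s²ₚ = 124035.6496/204 = 608.0179... → 608.02.

608.02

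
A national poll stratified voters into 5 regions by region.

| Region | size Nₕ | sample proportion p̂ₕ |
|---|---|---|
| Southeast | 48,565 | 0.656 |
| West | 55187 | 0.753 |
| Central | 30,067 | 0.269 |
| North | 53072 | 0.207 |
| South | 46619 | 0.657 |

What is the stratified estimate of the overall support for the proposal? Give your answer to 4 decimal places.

Wₕ = Nₕ/N with N = 233510: 0.2080, 0.2363, 0.1288, 0.2273, 0.1996.
p̂_st = 0.2080·0.656 + 0.2363·0.753 + 0.1288·0.269 + 0.2273·0.207 + 0.1996·0.657 ≈ 0.527245... → 0.5272.

0.5272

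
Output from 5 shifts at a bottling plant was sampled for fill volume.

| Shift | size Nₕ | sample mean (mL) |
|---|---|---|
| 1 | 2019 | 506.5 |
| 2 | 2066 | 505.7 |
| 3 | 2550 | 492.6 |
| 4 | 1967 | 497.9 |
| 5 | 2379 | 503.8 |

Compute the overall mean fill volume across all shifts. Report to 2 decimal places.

501.00

N = 10981; weights Wₕ = Nₕ/N = (0.1839, 0.1881, 0.2322, 0.1791, 0.2166).
x̄_st = Σ Wₕ·x̄ₕ = 0.1839·506.5 + 0.1881·505.7 + 0.2322·492.6 + 0.1791·497.9 + 0.2166·503.8 ≈ 500.9962...
→ 501.00.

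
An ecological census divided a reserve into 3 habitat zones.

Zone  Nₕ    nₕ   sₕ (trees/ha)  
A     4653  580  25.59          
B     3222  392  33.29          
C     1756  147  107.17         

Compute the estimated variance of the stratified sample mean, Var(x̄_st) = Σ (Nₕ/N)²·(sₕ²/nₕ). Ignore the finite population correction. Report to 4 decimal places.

3.1773

N = 9631. Term for each stratum: Wₕ²sₕ²/nₕ.
Var(x̄_st) = 0.2635336 + 0.3164097 + 2.5973794 = 3.1773226 → 3.1773.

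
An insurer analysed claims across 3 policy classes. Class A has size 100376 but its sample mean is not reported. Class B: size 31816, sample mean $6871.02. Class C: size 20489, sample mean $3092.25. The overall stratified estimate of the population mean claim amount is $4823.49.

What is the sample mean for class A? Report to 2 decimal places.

Σ Nₕx̄ₕ = N·μ, so 100376·x̄_A = 152681·4823.49 − (31816·6871.02 + 20489·3092.25).
= 736455276.69 − 281965482.57 = 454489794.12.
x̄_A = 454489794.12 / 100376 = 4527.8731... → 4527.87.

4527.87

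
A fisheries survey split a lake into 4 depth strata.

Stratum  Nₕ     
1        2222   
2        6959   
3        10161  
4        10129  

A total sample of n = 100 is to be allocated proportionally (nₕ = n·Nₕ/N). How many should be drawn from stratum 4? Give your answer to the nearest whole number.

34

Share of stratum 4 = 10129/29471 = 0.34369.
Allocate 100 × 0.34369 = 34.369... → 34.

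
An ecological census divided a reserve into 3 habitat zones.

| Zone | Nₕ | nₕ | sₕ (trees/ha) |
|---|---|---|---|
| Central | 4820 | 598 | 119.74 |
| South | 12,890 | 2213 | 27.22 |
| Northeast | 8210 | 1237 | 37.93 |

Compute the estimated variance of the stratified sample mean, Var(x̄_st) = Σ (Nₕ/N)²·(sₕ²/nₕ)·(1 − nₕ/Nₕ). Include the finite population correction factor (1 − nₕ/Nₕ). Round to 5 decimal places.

N = 25920; Wₕ = Nₕ/N.
zone Central: (4820/25920)²·119.74²/598·(1 − 598/4820) = 0.72622734
zone South: (12890/25920)²·27.22²/2213·(1 − 2213/12890) = 0.06858466
zone Northeast: (8210/25920)²·37.93²/1237·(1 − 1237/8210) = 0.09910346
Sum = 0.89391546 → 0.89392.

0.89392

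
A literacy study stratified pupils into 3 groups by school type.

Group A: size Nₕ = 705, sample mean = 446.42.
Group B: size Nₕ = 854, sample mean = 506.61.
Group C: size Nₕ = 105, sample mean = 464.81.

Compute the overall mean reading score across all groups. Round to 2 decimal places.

N = 1664; weights Wₕ = Nₕ/N = (0.4237, 0.5132, 0.0631).
x̄_st = Σ Wₕ·x̄ₕ = 0.4237·446.42 + 0.5132·506.61 + 0.0631·464.81 ≈ 478.4712...
→ 478.47.

478.47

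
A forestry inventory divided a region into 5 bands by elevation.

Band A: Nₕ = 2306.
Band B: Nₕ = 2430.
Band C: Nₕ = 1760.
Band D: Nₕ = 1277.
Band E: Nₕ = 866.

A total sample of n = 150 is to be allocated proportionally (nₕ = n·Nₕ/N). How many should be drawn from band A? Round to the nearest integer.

Share of band A = 2306/8639 = 0.26693.
Allocate 150 × 0.26693 = 40.039... → 40.

40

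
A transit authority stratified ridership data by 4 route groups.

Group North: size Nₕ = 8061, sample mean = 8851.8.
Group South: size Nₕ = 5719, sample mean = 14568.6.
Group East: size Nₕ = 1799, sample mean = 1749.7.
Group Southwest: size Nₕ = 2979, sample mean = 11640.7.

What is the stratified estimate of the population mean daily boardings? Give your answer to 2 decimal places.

N = 8061 + 5719 + 1799 + 2979 = 18558.
Weight each subgroup mean by Nₕ/N and sum.
Σ Nₕx̄ₕ = 8061·8851.8 + 5719·14568.6 + 1799·1749.7 + 2979·11640.7 = 71354359.8 + 83317823.4 + 3147710.3 + 34677645.3 = 192497538.8.
Divide by N: 192497538.8 / 18558 = 10372.7524... → 10372.75.

10372.75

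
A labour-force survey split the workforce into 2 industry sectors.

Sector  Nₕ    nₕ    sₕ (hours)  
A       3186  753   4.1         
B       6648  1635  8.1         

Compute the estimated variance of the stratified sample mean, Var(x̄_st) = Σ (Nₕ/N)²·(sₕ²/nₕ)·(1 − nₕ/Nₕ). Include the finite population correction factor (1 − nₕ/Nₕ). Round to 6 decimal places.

0.015618

N = 9834; Wₕ = Nₕ/N.
sector A: (3186/9834)²·4.1²/753·(1 − 753/3186) = 0.001789370
sector B: (6648/9834)²·8.1²/1635·(1 − 1635/6648) = 0.013828676
Sum = 0.015618046 → 0.015618.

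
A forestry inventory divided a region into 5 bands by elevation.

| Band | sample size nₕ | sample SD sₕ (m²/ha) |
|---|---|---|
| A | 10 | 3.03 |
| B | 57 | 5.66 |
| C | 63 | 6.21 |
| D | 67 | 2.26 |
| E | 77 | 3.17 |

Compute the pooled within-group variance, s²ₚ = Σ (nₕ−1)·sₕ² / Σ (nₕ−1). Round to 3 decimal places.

19.957

A: (10−1)·3.03² = 9·9.1809 = 82.6281
B: (57−1)·5.66² = 56·32.0356 = 1793.9936
C: (63−1)·6.21² = 62·38.5641 = 2390.9742
D: (67−1)·2.26² = 66·5.1076 = 337.1016
E: (77−1)·3.17² = 76·10.0489 = 763.7164
Numerator = 5368.4139; denominator = Σ(nₕ−1) = 269.
s²ₚ = 5368.4139/269 = 19.95693... → 19.957.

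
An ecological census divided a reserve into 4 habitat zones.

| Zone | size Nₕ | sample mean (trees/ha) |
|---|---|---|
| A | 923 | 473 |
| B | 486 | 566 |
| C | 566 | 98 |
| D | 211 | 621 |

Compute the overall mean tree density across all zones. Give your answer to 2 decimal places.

x̄_st = (Σ Nₕx̄ₕ) / (Σ Nₕ) = (923·473 + 486·566 + 566·98 + 211·621) / 2186
= 898154 / 2186 = 410.8664... → 410.87.

410.87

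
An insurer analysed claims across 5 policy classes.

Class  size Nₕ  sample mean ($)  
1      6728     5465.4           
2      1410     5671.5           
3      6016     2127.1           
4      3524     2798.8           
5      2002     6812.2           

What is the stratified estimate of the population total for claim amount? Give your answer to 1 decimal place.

Population total = Σ Nₕ·x̄ₕ (each stratum's size times its mean).
6728·5465.4 + 1410·5671.5 + 6016·2127.1 + 3524·2798.8 + 2002·6812.2 = 36771211.2 + 7996815 + 12796633.6 + 9862971.2 + 13638024.4 = 81065655.4.

81065655.4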